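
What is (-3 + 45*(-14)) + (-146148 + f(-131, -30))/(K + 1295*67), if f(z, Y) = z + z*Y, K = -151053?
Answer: -40551955/64288 ≈ -630.79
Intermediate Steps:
f(z, Y) = z + Y*z
(-3 + 45*(-14)) + (-146148 + f(-131, -30))/(K + 1295*67) = (-3 + 45*(-14)) + (-146148 - 131*(1 - 30))/(-151053 + 1295*67) = (-3 - 630) + (-146148 - 131*(-29))/(-151053 + 86765) = -633 + (-146148 + 3799)/(-64288) = -633 - 142349*(-1/64288) = -633 + 142349/64288 = -40551955/64288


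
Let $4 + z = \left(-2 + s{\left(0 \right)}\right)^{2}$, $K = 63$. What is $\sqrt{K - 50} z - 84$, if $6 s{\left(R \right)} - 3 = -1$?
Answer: $-84 - \frac{11 \sqrt{13}}{9} \approx -88.407$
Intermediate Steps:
$s{\left(R \right)} = \frac{1}{3}$ ($s{\left(R \right)} = \frac{1}{2} + \frac{1}{6} \left(-1\right) = \frac{1}{2} - \frac{1}{6} = \frac{1}{3}$)
$z = - \frac{11}{9}$ ($z = -4 + \left(-2 + \frac{1}{3}\right)^{2} = -4 + \left(- \frac{5}{3}\right)^{2} = -4 + \frac{25}{9} = - \frac{11}{9} \approx -1.2222$)
$\sqrt{K - 50} z - 84 = \sqrt{63 - 50} \left(- \frac{11}{9}\right) - 84 = \sqrt{13} \left(- \frac{11}{9}\right) - 84 = - \frac{11 \sqrt{13}}{9} - 84 = -84 - \frac{11 \sqrt{13}}{9}$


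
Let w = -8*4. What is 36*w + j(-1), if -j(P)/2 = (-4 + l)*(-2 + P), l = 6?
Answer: -1140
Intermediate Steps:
j(P) = 8 - 4*P (j(P) = -2*(-4 + 6)*(-2 + P) = -4*(-2 + P) = -2*(-4 + 2*P) = 8 - 4*P)
w = -32
36*w + j(-1) = 36*(-32) + (8 - 4*(-1)) = -1152 + (8 + 4) = -1152 + 12 = -1140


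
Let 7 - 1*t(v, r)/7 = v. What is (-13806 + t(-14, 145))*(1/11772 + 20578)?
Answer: -1102937920001/3924 ≈ -2.8107e+8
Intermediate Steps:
t(v, r) = 49 - 7*v
(-13806 + t(-14, 145))*(1/11772 + 20578) = (-13806 + (49 - 7*(-14)))*(1/11772 + 20578) = (-13806 + (49 + 98))*(1/11772 + 20578) = (-13806 + 147)*(242244217/11772) = -13659*242244217/11772 = -1102937920001/3924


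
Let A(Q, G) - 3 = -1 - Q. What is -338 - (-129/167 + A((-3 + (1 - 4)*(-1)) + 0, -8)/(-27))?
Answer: -1520225/4509 ≈ -337.15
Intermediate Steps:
A(Q, G) = 2 - Q (A(Q, G) = 3 + (-1 - Q) = 2 - Q)
-338 - (-129/167 + A((-3 + (1 - 4)*(-1)) + 0, -8)/(-27)) = -338 - (-129/167 + (2 - ((-3 + (1 - 4)*(-1)) + 0))/(-27)) = -338 - (-129*1/167 + (2 - ((-3 - 3*(-1)) + 0))*(-1/27)) = -338 - (-129/167 + (2 - ((-3 + 3) + 0))*(-1/27)) = -338 - (-129/167 + (2 - (0 + 0))*(-1/27)) = -338 - (-129/167 + (2 - 1*0)*(-1/27)) = -338 - (-129/167 + (2 + 0)*(-1/27)) = -338 - (-129/167 + 2*(-1/27)) = -338 - (-129/167 - 2/27) = -338 - 1*(-3817/4509) = -338 + 3817/4509 = -1520225/4509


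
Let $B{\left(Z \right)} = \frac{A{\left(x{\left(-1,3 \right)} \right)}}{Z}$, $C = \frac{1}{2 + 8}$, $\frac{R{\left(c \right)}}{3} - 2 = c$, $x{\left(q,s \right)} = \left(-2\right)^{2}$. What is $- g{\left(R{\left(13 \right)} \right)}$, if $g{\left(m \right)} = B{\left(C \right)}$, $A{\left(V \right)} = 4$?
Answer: $-40$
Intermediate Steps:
$x{\left(q,s \right)} = 4$
$R{\left(c \right)} = 6 + 3 c$
$C = \frac{1}{10} \approx 0.1$
$B{\left(Z \right)} = \frac{4}{Z}$
$g{\left(m \right)} = 40$ ($g{\left(m \right)} = 4 \frac{1}{\frac{1}{10}} = 4 \cdot 10 = 40$)
$- g{\left(R{\left(13 \right)} \right)} = \left(-1\right) 40 = -40$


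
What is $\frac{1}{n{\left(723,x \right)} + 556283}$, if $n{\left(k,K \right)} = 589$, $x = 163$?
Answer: $\frac{1}{556872} \approx 1.7957 \cdot 10^{-6}$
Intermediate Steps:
$\frac{1}{n{\left(723,x \right)} + 556283} = \frac{1}{589 + 556283} = \frac{1}{556872}$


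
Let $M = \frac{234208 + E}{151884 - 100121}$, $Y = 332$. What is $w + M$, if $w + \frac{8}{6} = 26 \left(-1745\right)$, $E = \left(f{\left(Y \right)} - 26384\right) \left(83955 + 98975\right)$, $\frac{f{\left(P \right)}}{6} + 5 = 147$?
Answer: $- \frac{21056672638}{155289} \approx -1.356 \cdot 10^{5}$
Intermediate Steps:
$f{\left(P \right)} = 852$ ($f{\left(P \right)} = -30 + 6 \cdot 147 = -30 + 882 = 852$)
$E = -4670568760$ ($E = \left(852 - 26384\right) \left(83955 + 98975\right) = \left(-25532\right) 182930 = -4670568760$)
$w = - \frac{136114}{3}$ ($w = - \frac{4}{3} + 26 \left(-1745\right) = - \frac{4}{3} - 45370 = - \frac{136114}{3} \approx -45371.0$)
$M = - \frac{4670334552}{51763}$ ($M = \frac{234208 - 4670568760}{151884 - 100121} = - \frac{4670334552}{51763} \approx -90225.0$)
$w + M = - \frac{136114}{3} - \frac{4670334552}{51763} = - \frac{21056672638}{155289}$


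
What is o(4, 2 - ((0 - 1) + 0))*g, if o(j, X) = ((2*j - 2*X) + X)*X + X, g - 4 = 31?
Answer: 630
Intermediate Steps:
g = 35 (g = 4 + 31 = 35)
o(j, X) = X + X*(-X + 2*j) (o(j, X) = ((-2*X + 2*j) + X)*X + X = (-X + 2*j)*X + X = X*(-X + 2*j) + X = X + X*(-X + 2*j))
o(4, 2 - ((0 - 1) + 0))*g = ((2 - ((0 - 1) + 0))*(1 - (2 - ((0 - 1) + 0)) + 2*4))*35 = ((2 - (-1 + 0))*(1 - (2 - (-1 + 0)) + 8))*35 = ((2 - 1*(-1))*(1 - (2 - 1*(-1)) + 8))*35 = ((2 + 1)*(1 - (2 + 1) + 8))*35 = (3*(1 - 1*3 + 8))*35 = (3*(1 - 3 + 8))*35 = (3*6)*35 = 18*35 = 630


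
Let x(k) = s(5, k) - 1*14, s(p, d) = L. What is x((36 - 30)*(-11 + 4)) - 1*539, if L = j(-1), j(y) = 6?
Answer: -547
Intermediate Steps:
L = 6
s(p, d) = 6
x(k) = -8 (x(k) = 6 - 1*14 = 6 - 14 = -8)
x((36 - 30)*(-11 + 4)) - 1*539 = -8 - 1*539 = -8 - 539 = -547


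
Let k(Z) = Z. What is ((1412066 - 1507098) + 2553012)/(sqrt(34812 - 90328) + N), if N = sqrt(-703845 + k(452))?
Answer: -2457980*I/(sqrt(703393) + 2*sqrt(13879)) ≈ -2288.0*I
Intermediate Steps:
N = I*sqrt(703393) (N = sqrt(-703845 + 452) = sqrt(-703393) = I*sqrt(703393) ≈ 838.69*I)
((1412066 - 1507098) + 2553012)/(sqrt(34812 - 90328) + N) = ((1412066 - 1507098) + 2553012)/(sqrt(34812 - 90328) + I*sqrt(703393)) = (-95032 + 2553012)/(sqrt(-55516) + I*sqrt(703393)) = 2457980/(2*I*sqrt(13879) + I*sqrt(703393)) = 2457980/(I*sqrt(703393) + 2*I*sqrt(13879))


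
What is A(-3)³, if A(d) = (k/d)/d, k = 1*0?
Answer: 0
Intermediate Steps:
k = 0
A(d) = 0 (A(d) = (0/d)/d = 0/d = 0)
A(-3)³ = 0³ = 0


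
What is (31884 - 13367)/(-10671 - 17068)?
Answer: -18517/27739 ≈ -0.66754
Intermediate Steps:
(31884 - 13367)/(-10671 - 17068) = 18517/(-27739) = 18517*(-1/27739) = -18517/27739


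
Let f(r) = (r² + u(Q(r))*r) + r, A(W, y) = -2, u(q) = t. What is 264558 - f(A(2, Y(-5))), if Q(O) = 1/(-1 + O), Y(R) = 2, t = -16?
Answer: 264524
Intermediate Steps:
u(q) = -16
f(r) = r² - 15*r (f(r) = (r² - 16*r) + r = r² - 15*r)
264558 - f(A(2, Y(-5))) = 264558 - (-2)*(-15 - 2) = 264558 - (-2)*(-17) = 264558 - 1*34 = 264558 - 34 = 264524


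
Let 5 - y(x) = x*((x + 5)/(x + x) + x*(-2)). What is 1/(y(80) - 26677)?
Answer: -2/27829 ≈ -7.1867e-5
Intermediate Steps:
y(x) = 5 - x*(-2*x + (5 + x)/(2*x)) (y(x) = 5 - x*((x + 5)/(x + x) + x*(-2)) = 5 - x*((5 + x)/((2*x)) - 2*x) = 5 - x*((5 + x)*(1/(2*x)) - 2*x) = 5 - x*((5 + x)/(2*x) - 2*x) = 5 - x*(-2*x + (5 + x)/(2*x)))
1/(y(80) - 26677) = 1/((5/2 + 2*80**2 - 1/2*80) - 26677) = 1/((5/2 + 2*6400 - 40) - 26677) = 1/((5/2 + 12800 - 40) - 26677) = 1/(25525/2 - 26677) = 1/(-27829/2) = -2/27829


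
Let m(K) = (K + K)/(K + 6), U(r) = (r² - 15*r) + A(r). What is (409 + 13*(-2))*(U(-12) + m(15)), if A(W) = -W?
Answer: 904646/7 ≈ 1.2924e+5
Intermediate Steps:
U(r) = r² - 16*r (U(r) = (r² - 15*r) - r = r² - 16*r)
m(K) = 2*K/(6 + K) (m(K) = (2*K)/(6 + K) = 2*K/(6 + K))
(409 + 13*(-2))*(U(-12) + m(15)) = (409 + 13*(-2))*(-12*(-16 - 12) + 2*15/(6 + 15)) = (409 - 26)*(-12*(-28) + 2*15/21) = 383*(336 + 2*15*(1/21)) = 383*(336 + 10/7) = 383*(2362/7) = 904646/7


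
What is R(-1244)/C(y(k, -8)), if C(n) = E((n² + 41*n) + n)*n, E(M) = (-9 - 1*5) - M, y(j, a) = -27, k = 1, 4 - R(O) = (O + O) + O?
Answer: -3736/10557 ≈ -0.35389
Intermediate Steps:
R(O) = 4 - 3*O (R(O) = 4 - ((O + O) + O) = 4 - (2*O + O) = 4 - 3*O)
E(M) = -14 - M (E(M) = (-9 - 5) - M = -14 - M)
C(n) = n*(-14 - n² - 42*n) (C(n) = (-14 - ((n² + 41*n) + n))*n = (-14 - (n² + 42*n))*n = (-14 + (-n² - 42*n))*n = (-14 - n² - 42*n)*n = n*(-14 - n² - 42*n))
R(-1244)/C(y(k, -8)) = (4 - 3*(-1244))/((-1*(-27)*(14 - 27*(42 - 27)))) = (4 + 3732)/((-1*(-27)*(14 - 27*15))) = 3736/((-1*(-27)*(14 - 405))) = 3736/((-1*(-27)*(-391))) = 3736/(-10557) = 3736*(-1/10557) = -3736/10557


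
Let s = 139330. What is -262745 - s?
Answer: -402075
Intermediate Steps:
-262745 - s = -262745 - 1*139330 = -262745 - 139330 = -402075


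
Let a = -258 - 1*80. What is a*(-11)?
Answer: 3718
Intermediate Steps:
a = -338 (a = -258 - 80 = -338)
a*(-11) = -338*(-11) = 3718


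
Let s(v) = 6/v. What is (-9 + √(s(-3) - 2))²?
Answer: 77 - 36*I ≈ 77.0 - 36.0*I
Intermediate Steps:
(-9 + √(s(-3) - 2))² = (-9 + √(6/(-3) - 2))² = (-9 + √(6*(-⅓) - 2))² = (-9 + √(-2 - 2))² = (-9 + √(-4))² = (-9 + 2*I)²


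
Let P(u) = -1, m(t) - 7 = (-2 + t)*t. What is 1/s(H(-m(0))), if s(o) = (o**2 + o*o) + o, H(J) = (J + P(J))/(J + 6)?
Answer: 1/136 ≈ 0.0073529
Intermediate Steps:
m(t) = 7 + t*(-2 + t) (m(t) = 7 + (-2 + t)*t = 7 + t*(-2 + t))
H(J) = (-1 + J)/(6 + J) (H(J) = (J - 1)/(J + 6) = (-1 + J)/(6 + J))
s(o) = o + 2*o**2 (s(o) = (o**2 + o**2) + o = 2*o**2 + o = o + 2*o**2)
1/s(H(-m(0))) = 1/(((-1 - (7 + 0**2 - 2*0))/(6 - (7 + 0**2 - 2*0)))*(1 + 2*((-1 - (7 + 0**2 - 2*0))/(6 - (7 + 0**2 - 2*0))))) = 1/(((-1 - (7 + 0 + 0))/(6 - (7 + 0 + 0)))*(1 + 2*((-1 - (7 + 0 + 0))/(6 - (7 + 0 + 0))))) = 1/(((-1 - 1*7)/(6 - 1*7))*(1 + 2*((-1 - 1*7)/(6 - 1*7)))) = 1/(((-1 - 7)/(6 - 7))*(1 + 2*((-1 - 7)/(6 - 7)))) = 1/((-8/(-1))*(1 + 2*(-8/(-1)))) = 1/((-1*(-8))*(1 + 2*(-1*(-8)))) = 1/(8*(1 + 2*8)) = 1/(8*(1 + 16)) = 1/(8*17) = 1/136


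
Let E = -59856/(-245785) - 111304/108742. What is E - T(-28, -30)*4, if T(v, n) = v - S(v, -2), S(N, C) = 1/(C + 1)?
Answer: 1432842237136/13363576235 ≈ 107.22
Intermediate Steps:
S(N, C) = 1/(1 + C)
T(v, n) = 1 + v (T(v, n) = v - 1/(1 - 2) = v - 1/(-1) = v - 1*(-1) = v + 1 = 1 + v)
E = -10423996244/13363576235 (E = -59856*(-1/245785) - 111304*1/108742 = 59856/245785 - 55652/54371 = -10423996244/13363576235 ≈ -0.78003)
E - T(-28, -30)*4 = -10423996244/13363576235 - (1 - 28)*4 = -10423996244/13363576235 - (-27)*4 = -10423996244/13363576235 - 1*(-108) = -10423996244/13363576235 + 108 = 1432842237136/13363576235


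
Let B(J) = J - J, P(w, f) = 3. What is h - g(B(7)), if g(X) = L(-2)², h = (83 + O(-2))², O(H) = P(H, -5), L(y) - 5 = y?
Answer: 7387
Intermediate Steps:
L(y) = 5 + y
B(J) = 0
O(H) = 3
h = 7396 (h = (83 + 3)² = 86² = 7396)
g(X) = 9 (g(X) = (5 - 2)² = 3² = 9)
h - g(B(7)) = 7396 - 1*9 = 7396 - 9 = 7387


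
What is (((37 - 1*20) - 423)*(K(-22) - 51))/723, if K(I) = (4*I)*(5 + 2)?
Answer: 270802/723 ≈ 374.55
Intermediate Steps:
K(I) = 28*I (K(I) = (4*I)*7 = 28*I)
(((37 - 1*20) - 423)*(K(-22) - 51))/723 = (((37 - 1*20) - 423)*(28*(-22) - 51))/723 = (((37 - 20) - 423)*(-616 - 51))*(1/723) = ((17 - 423)*(-667))*(1/723) = -406*(-667)*(1/723) = 270802*(1/723) = 270802/723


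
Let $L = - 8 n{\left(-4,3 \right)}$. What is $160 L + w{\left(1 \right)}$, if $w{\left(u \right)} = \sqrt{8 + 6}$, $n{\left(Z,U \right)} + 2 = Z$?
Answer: $7680 + \sqrt{14} \approx 7683.7$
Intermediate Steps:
$n{\left(Z,U \right)} = -2 + Z$
$w{\left(u \right)} = \sqrt{14}$
$L = 48$ ($L = - 8 \left(-2 - 4\right) = \left(-8\right) \left(-6\right) = 48$)
$160 L + w{\left(1 \right)} = 160 \cdot 48 + \sqrt{14} = 7680 + \sqrt{14}$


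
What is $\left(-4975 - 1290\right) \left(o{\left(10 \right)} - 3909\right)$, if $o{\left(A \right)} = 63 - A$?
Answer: $24157840$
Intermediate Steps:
$\left(-4975 - 1290\right) \left(o{\left(10 \right)} - 3909\right) = \left(-4975 - 1290\right) \left(\left(63 - 10\right) - 3909\right) = - 6265 \left(\left(63 - 10\right) - 3909\right) = - 6265 \left(53 - 3909\right) = \left(-6265\right) \left(-3856\right) = 24157840$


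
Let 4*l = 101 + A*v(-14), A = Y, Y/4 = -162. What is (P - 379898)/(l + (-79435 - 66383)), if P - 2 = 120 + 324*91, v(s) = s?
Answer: 1401168/574099 ≈ 2.4406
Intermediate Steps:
Y = -648 (Y = 4*(-162) = -648)
A = -648
P = 29606 (P = 2 + (120 + 324*91) = 2 + (120 + 29484) = 2 + 29604 = 29606)
l = 9173/4 (l = (101 - 648*(-14))/4 = (101 + 9072)/4 = (¼)*9173 = 9173/4 ≈ 2293.3)
(P - 379898)/(l + (-79435 - 66383)) = (29606 - 379898)/(9173/4 + (-79435 - 66383)) = -350292/(9173/4 - 145818) = -350292/(-574099/4) = -350292*(-4/574099) = 1401168/574099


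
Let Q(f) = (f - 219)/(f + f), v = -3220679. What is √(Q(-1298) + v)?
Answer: I*√5426211877383/1298 ≈ 1794.6*I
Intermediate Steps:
Q(f) = (-219 + f)/(2*f) (Q(f) = (-219 + f)/((2*f)) = (-219 + f)*(1/(2*f)) = (-219 + f)/(2*f))
√(Q(-1298) + v) = √((½)*(-219 - 1298)/(-1298) - 3220679) = √((½)*(-1/1298)*(-1517) - 3220679) = √(1517/2596 - 3220679) = √(-8360881167/2596) = I*√5426211877383/1298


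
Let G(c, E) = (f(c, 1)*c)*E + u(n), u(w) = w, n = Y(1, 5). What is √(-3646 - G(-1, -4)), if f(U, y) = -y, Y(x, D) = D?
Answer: I*√3647 ≈ 60.39*I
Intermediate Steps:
n = 5
G(c, E) = 5 - E*c (G(c, E) = ((-1*1)*c)*E + 5 = (-c)*E + 5 = -E*c + 5 = 5 - E*c)
√(-3646 - G(-1, -4)) = √(-3646 - (5 - 1*(-4)*(-1))) = √(-3646 - (5 - 4)) = √(-3646 - 1*1) = √(-3646 - 1) = √(-3647) = I*√3647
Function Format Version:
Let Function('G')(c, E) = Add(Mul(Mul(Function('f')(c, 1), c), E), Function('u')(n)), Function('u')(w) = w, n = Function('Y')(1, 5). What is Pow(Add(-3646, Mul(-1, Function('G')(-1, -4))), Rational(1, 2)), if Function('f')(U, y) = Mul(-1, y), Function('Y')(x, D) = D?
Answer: Mul(I, Pow(3647, Rational(1, 2))) ≈ Mul(60.390, I)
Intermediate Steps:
n = 5
Function('G')(c, E) = Add(5, Mul(-1, E, c)) (Function('G')(c, E) = Add(Mul(Mul(Mul(-1, 1), c), E), 5) = Add(Mul(Mul(-1, c), E), 5) = Add(Mul(-1, E, c), 5) = Add(5, Mul(-1, E, c)))
Pow(Add(-3646, Mul(-1, Function('G')(-1, -4))), Rational(1, 2)) = Pow(Add(-3646, Mul(-1, Add(5, Mul(-1, -4, -1)))), Rational(1, 2)) = Pow(Add(-3646, Mul(-1, Add(5, -4))), Rational(1, 2)) = Pow(Add(-3646, Mul(-1, 1)), Rational(1, 2)) = Pow(Add(-3646, -1), Rational(1, 2)) = Pow(-3647, Rational(1, 2)) = Mul(I, Pow(3647, Rational(1, 2)))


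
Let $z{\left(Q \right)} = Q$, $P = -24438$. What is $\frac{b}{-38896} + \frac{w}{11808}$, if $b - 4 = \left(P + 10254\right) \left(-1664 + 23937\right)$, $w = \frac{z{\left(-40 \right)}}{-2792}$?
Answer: $\frac{6259157367407}{770625504} \approx 8122.2$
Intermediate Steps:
$w = \frac{5}{349}$ ($w = - \frac{40}{-2792} = \left(-40\right) \left(- \frac{1}{2792}\right) = \frac{5}{349} \approx 0.014327$)
$b = -315920228$ ($b = 4 + \left(-24438 + 10254\right) \left(-1664 + 23937\right) = 4 - 315920232 = -315920228$)
$\frac{b}{-38896} + \frac{w}{11808} = - \frac{315920228}{-38896} + \frac{5}{349 \cdot 11808} = \left(-315920228\right) \left(- \frac{1}{38896}\right) + \frac{5}{349} \cdot \frac{1}{11808} = \frac{6075389}{748} + \frac{5}{4120992} = \frac{6259157367407}{770625504}$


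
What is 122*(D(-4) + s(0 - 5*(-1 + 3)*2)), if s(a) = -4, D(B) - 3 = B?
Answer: -610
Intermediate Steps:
D(B) = 3 + B
122*(D(-4) + s(0 - 5*(-1 + 3)*2)) = 122*((3 - 4) - 4) = 122*(-1 - 4) = 122*(-5) = -610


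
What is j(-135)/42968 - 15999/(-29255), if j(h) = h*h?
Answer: 1220617407/1257028840 ≈ 0.97103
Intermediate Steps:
j(h) = h²
j(-135)/42968 - 15999/(-29255) = (-135)²/42968 - 15999/(-29255) = 18225*(1/42968) - 15999*(-1/29255) = 18225/42968 + 15999/29255 = 1220617407/1257028840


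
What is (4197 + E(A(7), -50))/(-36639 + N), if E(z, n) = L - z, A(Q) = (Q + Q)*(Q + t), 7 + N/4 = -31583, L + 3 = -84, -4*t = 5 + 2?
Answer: -299/12074 ≈ -0.024764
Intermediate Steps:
t = -7/4 (t = -(5 + 2)/4 = -1/4*7 = -7/4 ≈ -1.7500)
L = -87 (L = -3 - 84 = -87)
N = -126360 (N = -28 + 4*(-31583) = -28 - 126332 = -126360)
A(Q) = 2*Q*(-7/4 + Q) (A(Q) = (Q + Q)*(Q - 7/4) = (2*Q)*(-7/4 + Q) = 2*Q*(-7/4 + Q))
E(z, n) = -87 - z
(4197 + E(A(7), -50))/(-36639 + N) = (4197 + (-87 - 7*(-7 + 4*7)/2))/(-36639 - 126360) = (4197 + (-87 - 7*(-7 + 28)/2))/(-162999) = (4197 + (-87 - 7*21/2))*(-1/162999) = (4197 + (-87 - 1*147/2))*(-1/162999) = (4197 + (-87 - 147/2))*(-1/162999) = (4197 - 321/2)*(-1/162999) = (8073/2)*(-1/162999) = -299/12074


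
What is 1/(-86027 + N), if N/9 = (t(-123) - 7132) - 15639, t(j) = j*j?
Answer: -1/154805 ≈ -6.4597e-6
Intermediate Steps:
t(j) = j**2
N = -68778 (N = 9*(((-123)**2 - 7132) - 15639) = 9*((15129 - 7132) - 15639) = 9*(7997 - 15639) = 9*(-7642) = -68778)
1/(-86027 + N) = 1/(-86027 - 68778) = 1/(-154805) = -1/154805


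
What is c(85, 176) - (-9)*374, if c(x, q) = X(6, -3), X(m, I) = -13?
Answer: 3353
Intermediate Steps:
c(x, q) = -13
c(85, 176) - (-9)*374 = -13 - (-9)*374 = -13 - 1*(-3366) = -13 + 3366 = 3353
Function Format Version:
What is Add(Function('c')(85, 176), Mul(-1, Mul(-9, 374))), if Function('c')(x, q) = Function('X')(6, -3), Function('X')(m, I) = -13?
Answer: 3353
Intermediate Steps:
Function('c')(x, q) = -13
Add(Function('c')(85, 176), Mul(-1, Mul(-9, 374))) = Add(-13, Mul(-1, Mul(-9, 374))) = Add(-13, Mul(-1, -3366)) = Add(-13, 3366) = 3353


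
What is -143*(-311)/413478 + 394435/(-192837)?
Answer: -3961901411/2044457874 ≈ -1.9379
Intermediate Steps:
-143*(-311)/413478 + 394435/(-192837) = 44473*(1/413478) + 394435*(-1/192837) = 3421/31806 - 394435/192837 = -3961901411/2044457874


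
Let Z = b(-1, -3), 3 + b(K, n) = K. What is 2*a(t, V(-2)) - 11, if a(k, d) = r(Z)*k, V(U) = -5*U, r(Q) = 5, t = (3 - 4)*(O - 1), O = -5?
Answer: 49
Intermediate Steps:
b(K, n) = -3 + K
Z = -4 (Z = -3 - 1 = -4)
t = 6 (t = (3 - 4)*(-5 - 1) = -1*(-6) = 6)
a(k, d) = 5*k
2*a(t, V(-2)) - 11 = 2*(5*6) - 11 = 2*30 - 11 = 60 - 11 = 49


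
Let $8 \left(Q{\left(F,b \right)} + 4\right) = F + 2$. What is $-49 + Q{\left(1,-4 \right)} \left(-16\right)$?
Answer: $9$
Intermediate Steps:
$Q{\left(F,b \right)} = - \frac{15}{4} + \frac{F}{8}$ ($Q{\left(F,b \right)} = -4 + \frac{F + 2}{8} = -4 + \frac{2 + F}{8} = -4 + \left(\frac{1}{4} + \frac{F}{8}\right) = - \frac{15}{4} + \frac{F}{8}$)
$-49 + Q{\left(1,-4 \right)} \left(-16\right) = -49 + \left(- \frac{15}{4} + \frac{1}{8} \cdot 1\right) \left(-16\right) = -49 + \left(- \frac{15}{4} + \frac{1}{8}\right) \left(-16\right) = -49 - -58 = -49 + 58 = 9$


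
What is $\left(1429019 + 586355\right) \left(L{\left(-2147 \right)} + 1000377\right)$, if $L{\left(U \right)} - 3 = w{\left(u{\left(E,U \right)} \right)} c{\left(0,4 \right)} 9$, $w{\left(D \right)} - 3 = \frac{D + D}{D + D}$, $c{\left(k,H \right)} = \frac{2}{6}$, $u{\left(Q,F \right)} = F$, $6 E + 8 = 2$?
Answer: $2016164026608$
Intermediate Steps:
$E = -1$ ($E = - \frac{4}{3} + \frac{1}{6} \cdot 2 = - \frac{4}{3} + \frac{1}{3} = -1$)
$c{\left(k,H \right)} = \frac{1}{3}$ ($c{\left(k,H \right)} = 2 \cdot \frac{1}{6} = \frac{1}{3}$)
$w{\left(D \right)} = 4$ ($w{\left(D \right)} = 3 + \frac{D + D}{D + D} = 3 + \frac{2 D}{2 D} = 3 + 2 D \frac{1}{2 D} = 3 + 1 = 4$)
$L{\left(U \right)} = 15$ ($L{\left(U \right)} = 3 + 4 \cdot \frac{1}{3} \cdot 9 = 3 + \frac{4}{3} \cdot 9 = 3 + 12 = 15$)
$\left(1429019 + 586355\right) \left(L{\left(-2147 \right)} + 1000377\right) = \left(1429019 + 586355\right) \left(15 + 1000377\right) = 2015374 \cdot 1000392 = 2016164026608$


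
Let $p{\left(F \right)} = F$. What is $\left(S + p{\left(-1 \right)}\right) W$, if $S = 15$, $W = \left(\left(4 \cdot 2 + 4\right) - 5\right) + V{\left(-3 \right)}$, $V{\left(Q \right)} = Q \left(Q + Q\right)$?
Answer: $350$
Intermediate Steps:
$V{\left(Q \right)} = 2 Q^{2}$ ($V{\left(Q \right)} = Q 2 Q = 2 Q^{2}$)
$W = 25$ ($W = \left(\left(4 \cdot 2 + 4\right) - 5\right) + 2 \left(-3\right)^{2} = \left(\left(8 + 4\right) - 5\right) + 2 \cdot 9 = \left(12 - 5\right) + 18 = 7 + 18 = 25$)
$\left(S + p{\left(-1 \right)}\right) W = \left(15 - 1\right) 25 = 14 \cdot 25 = 350$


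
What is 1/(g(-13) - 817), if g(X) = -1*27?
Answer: -1/844 ≈ -0.0011848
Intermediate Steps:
g(X) = -27
1/(g(-13) - 817) = 1/(-27 - 817) = 1/(-844) = -1/844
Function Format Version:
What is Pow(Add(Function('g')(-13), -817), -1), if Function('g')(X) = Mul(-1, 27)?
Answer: Rational(-1, 844) ≈ -0.0011848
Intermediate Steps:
Function('g')(X) = -27
Pow(Add(Function('g')(-13), -817), -1) = Pow(Add(-27, -817), -1) = Pow(-844, -1) = Rational(-1, 844)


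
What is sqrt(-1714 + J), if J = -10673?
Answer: I*sqrt(12387) ≈ 111.3*I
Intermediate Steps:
sqrt(-1714 + J) = sqrt(-1714 - 10673) = sqrt(-12387) = I*sqrt(12387)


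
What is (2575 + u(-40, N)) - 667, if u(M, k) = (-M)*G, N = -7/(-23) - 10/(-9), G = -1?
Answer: 1868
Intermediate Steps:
N = 293/207 (N = -7*(-1/23) - 10*(-⅑) = 7/23 + 10/9 = 293/207 ≈ 1.4155)
u(M, k) = M (u(M, k) = -M*(-1) = M)
(2575 + u(-40, N)) - 667 = (2575 - 40) - 667 = 2535 - 667 = 1868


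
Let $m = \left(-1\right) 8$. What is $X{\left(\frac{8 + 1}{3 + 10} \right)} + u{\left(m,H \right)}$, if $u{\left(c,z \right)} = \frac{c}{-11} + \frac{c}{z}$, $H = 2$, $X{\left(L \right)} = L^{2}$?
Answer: $- \frac{5193}{1859} \approx -2.7934$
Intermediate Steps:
$m = -8$
$u{\left(c,z \right)} = - \frac{c}{11} + \frac{c}{z}$ ($u{\left(c,z \right)} = c \left(- \frac{1}{11}\right) + \frac{c}{z} = - \frac{c}{11} + \frac{c}{z}$)
$X{\left(\frac{8 + 1}{3 + 10} \right)} + u{\left(m,H \right)} = \left(\frac{8 + 1}{3 + 10}\right)^{2} - \left(- \frac{8}{11} + \frac{8}{2}\right) = \left(\frac{9}{13}\right)^{2} + \left(\frac{8}{11} - 4\right) = \left(9 \cdot \frac{1}{13}\right)^{2} + \left(\frac{8}{11} - 4\right) = \left(\frac{9}{13}\right)^{2} - \frac{36}{11} = \frac{81}{169} - \frac{36}{11} = - \frac{5193}{1859}$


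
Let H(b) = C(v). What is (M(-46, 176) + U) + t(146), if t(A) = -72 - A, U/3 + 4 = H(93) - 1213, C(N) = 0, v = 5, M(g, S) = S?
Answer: -3693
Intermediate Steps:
H(b) = 0
U = -3651 (U = -12 + 3*(0 - 1213) = -12 + 3*(-1213) = -12 - 3639 = -3651)
(M(-46, 176) + U) + t(146) = (176 - 3651) + (-72 - 1*146) = -3475 + (-72 - 146) = -3475 - 218 = -3693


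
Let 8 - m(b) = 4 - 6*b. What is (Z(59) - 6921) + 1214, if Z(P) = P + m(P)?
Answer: -5290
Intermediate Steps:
m(b) = 4 + 6*b (m(b) = 8 - (4 - 6*b) = 8 + (-4 + 6*b) = 4 + 6*b)
Z(P) = 4 + 7*P (Z(P) = P + (4 + 6*P) = 4 + 7*P)
(Z(59) - 6921) + 1214 = ((4 + 7*59) - 6921) + 1214 = ((4 + 413) - 6921) + 1214 = (417 - 6921) + 1214 = -6504 + 1214 = -5290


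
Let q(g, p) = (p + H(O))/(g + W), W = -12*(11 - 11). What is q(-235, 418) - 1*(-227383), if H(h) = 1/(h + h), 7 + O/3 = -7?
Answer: 4488505309/19740 ≈ 2.2738e+5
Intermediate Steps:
O = -42 (O = -21 + 3*(-7) = -21 - 21 = -42)
H(h) = 1/(2*h)
W = 0 (W = -12*0 = 0)
q(g, p) = (-1/84 + p)/g (q(g, p) = (p + (½)/(-42))/(g + 0) = (p + (½)*(-1/42))/g = (p - 1/84)/g = (-1/84 + p)/g)
q(-235, 418) - 1*(-227383) = (-1/84 + 418)/(-235) - 1*(-227383) = -1/235*35111/84 + 227383 = -35111/19740 + 227383 = 4488505309/19740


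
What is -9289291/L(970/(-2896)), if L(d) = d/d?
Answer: -9289291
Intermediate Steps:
L(d) = 1
-9289291/L(970/(-2896)) = -9289291/1 = -9289291*1 = -9289291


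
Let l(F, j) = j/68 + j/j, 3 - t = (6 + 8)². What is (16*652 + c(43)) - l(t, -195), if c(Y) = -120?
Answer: 701343/68 ≈ 10314.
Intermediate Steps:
t = -193 (t = 3 - (6 + 8)² = 3 - 1*14² = 3 - 1*196 = 3 - 196 = -193)
l(F, j) = 1 + j/68 (l(F, j) = j*(1/68) + 1 = j/68 + 1 = 1 + j/68)
(16*652 + c(43)) - l(t, -195) = (16*652 - 120) - (1 + (1/68)*(-195)) = (10432 - 120) - (1 - 195/68) = 10312 - 1*(-127/68) = 10312 + 127/68 = 701343/68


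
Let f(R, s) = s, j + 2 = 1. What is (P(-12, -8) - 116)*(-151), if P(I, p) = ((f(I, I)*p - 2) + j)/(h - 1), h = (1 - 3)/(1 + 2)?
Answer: 129709/5 ≈ 25942.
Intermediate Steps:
j = -1 (j = -2 + 1 = -1)
h = -⅔ (h = -2/3 = -2*⅓ = -⅔ ≈ -0.66667)
P(I, p) = 9/5 - 3*I*p/5 (P(I, p) = ((I*p - 2) - 1)/(-⅔ - 1) = ((-2 + I*p) - 1)/(-5/3) = (-3 + I*p)*(-⅗) = 9/5 - 3*I*p/5)
(P(-12, -8) - 116)*(-151) = ((9/5 - ⅗*(-12)*(-8)) - 116)*(-151) = ((9/5 - 288/5) - 116)*(-151) = (-279/5 - 116)*(-151) = -859/5*(-151) = 129709/5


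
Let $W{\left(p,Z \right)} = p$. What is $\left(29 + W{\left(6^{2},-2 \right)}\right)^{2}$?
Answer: $4225$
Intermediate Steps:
$\left(29 + W{\left(6^{2},-2 \right)}\right)^{2} = \left(29 + 6^{2}\right)^{2} = \left(29 + 36\right)^{2} = 65^{2} = 4225$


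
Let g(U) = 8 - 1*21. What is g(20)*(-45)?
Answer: 585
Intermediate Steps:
g(U) = -13 (g(U) = 8 - 21 = -13)
g(20)*(-45) = -13*(-45) = 585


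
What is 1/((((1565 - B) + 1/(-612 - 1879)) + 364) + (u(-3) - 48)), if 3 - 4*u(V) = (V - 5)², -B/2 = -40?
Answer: 9964/17793209 ≈ 0.00055999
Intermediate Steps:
B = 80 (B = -2*(-40) = 80)
u(V) = ¾ - (-5 + V)²/4 (u(V) = ¾ - (V - 5)²/4 = ¾ - (-5 + V)²/4)
1/((((1565 - B) + 1/(-612 - 1879)) + 364) + (u(-3) - 48)) = 1/((((1565 - 1*80) + 1/(-612 - 1879)) + 364) + ((¾ - (-5 - 3)²/4) - 48)) = 1/((((1565 - 80) + 1/(-2491)) + 364) + ((¾ - ¼*(-8)²) - 48)) = 1/(((1485 - 1/2491) + 364) + ((¾ - ¼*64) - 48)) = 1/((3699134/2491 + 364) + ((¾ - 16) - 48)) = 1/(4605858/2491 + (-61/4 - 48)) = 1/(4605858/2491 - 253/4) = 1/(17793209/9964) = 9964/17793209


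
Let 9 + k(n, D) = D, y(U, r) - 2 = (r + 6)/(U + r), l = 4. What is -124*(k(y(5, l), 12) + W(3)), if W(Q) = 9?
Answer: -1488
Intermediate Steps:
y(U, r) = 2 + (6 + r)/(U + r) (y(U, r) = 2 + (r + 6)/(U + r) = 2 + (6 + r)/(U + r))
k(n, D) = -9 + D
-124*(k(y(5, l), 12) + W(3)) = -124*((-9 + 12) + 9) = -124*(3 + 9) = -124*12 = -1488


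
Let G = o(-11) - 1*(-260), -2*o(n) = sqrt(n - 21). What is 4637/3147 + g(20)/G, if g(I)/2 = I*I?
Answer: 40336429/8865099 + 200*I*sqrt(2)/8451 ≈ 4.55 + 0.033469*I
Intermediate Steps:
g(I) = 2*I**2 (g(I) = 2*(I*I) = 2*I**2)
o(n) = -sqrt(-21 + n)/2 (o(n) = -sqrt(n - 21)/2 = -sqrt(-21 + n)/2)
G = 260 - 2*I*sqrt(2) (G = -sqrt(-21 - 11)/2 - 1*(-260) = -2*I*sqrt(2) + 260 = 260 - 2*I*sqrt(2) ≈ 260.0 - 2.8284*I)
4637/3147 + g(20)/G = 4637/3147 + (2*20**2)/(260 - 2*I*sqrt(2)) = 4637*(1/3147) + (2*400)/(260 - 2*I*sqrt(2)) = 4637/3147 + 800/(260 - 2*I*sqrt(2))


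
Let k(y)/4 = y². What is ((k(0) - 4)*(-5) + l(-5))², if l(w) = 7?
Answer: 729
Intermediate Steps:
k(y) = 4*y²
((k(0) - 4)*(-5) + l(-5))² = ((4*0² - 4)*(-5) + 7)² = ((4*0 - 4)*(-5) + 7)² = ((0 - 4)*(-5) + 7)² = (-4*(-5) + 7)² = (20 + 7)² = 27² = 729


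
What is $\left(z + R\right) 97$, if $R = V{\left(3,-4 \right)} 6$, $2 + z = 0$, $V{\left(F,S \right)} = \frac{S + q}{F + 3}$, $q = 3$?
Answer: $-291$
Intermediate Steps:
$V{\left(F,S \right)} = \frac{3 + S}{3 + F}$ ($V{\left(F,S \right)} = \frac{S + 3}{F + 3} = \frac{3 + S}{3 + F}$)
$z = -2$ ($z = -2 + 0 = -2$)
$R = -1$ ($R = \frac{3 - 4}{3 + 3} \cdot 6 = \frac{1}{6} \left(-1\right) 6 = \left(- \frac{1}{6}\right) 6 = -1$)
$\left(z + R\right) 97 = \left(-2 - 1\right) 97 = \left(-3\right) 97 = -291$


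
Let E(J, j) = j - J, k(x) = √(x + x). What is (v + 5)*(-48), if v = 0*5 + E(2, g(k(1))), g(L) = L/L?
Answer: -192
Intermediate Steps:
k(x) = √2*√x (k(x) = √(2*x) = √2*√x)
g(L) = 1
v = -1 (v = 0*5 + (1 - 1*2) = 0 + (1 - 2) = 0 - 1 = -1)
(v + 5)*(-48) = (-1 + 5)*(-48) = 4*(-48) = -192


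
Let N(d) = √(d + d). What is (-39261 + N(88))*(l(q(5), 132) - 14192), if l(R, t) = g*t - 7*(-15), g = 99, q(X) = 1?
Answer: 40006959 - 4076*√11 ≈ 3.9993e+7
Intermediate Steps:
N(d) = √2*√d (N(d) = √(2*d) = √2*√d)
l(R, t) = 105 + 99*t (l(R, t) = 99*t - 7*(-15) = 99*t + 105 = 105 + 99*t)
(-39261 + N(88))*(l(q(5), 132) - 14192) = (-39261 + √2*√88)*((105 + 99*132) - 14192) = (-39261 + √2*(2*√22))*((105 + 13068) - 14192) = (-39261 + 4*√11)*(13173 - 14192) = (-39261 + 4*√11)*(-1019) = 40006959 - 4076*√11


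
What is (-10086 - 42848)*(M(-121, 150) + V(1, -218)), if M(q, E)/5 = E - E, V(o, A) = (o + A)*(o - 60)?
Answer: -677714002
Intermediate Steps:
V(o, A) = (-60 + o)*(A + o) (V(o, A) = (A + o)*(-60 + o) = (-60 + o)*(A + o))
M(q, E) = 0 (M(q, E) = 5*(E - E) = 5*0 = 0)
(-10086 - 42848)*(M(-121, 150) + V(1, -218)) = (-10086 - 42848)*(0 + (1**2 - 60*(-218) - 60*1 - 218*1)) = -52934*(0 + (1 + 13080 - 60 - 218)) = -52934*(0 + 12803) = -52934*12803 = -677714002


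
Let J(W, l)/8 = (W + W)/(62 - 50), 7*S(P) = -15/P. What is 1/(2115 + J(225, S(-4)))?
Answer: 1/2415 ≈ 0.00041408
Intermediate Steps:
S(P) = -15/(7*P) (S(P) = (-15/P)/7 = -15/(7*P))
J(W, l) = 4*W/3 (J(W, l) = 8*((W + W)/(62 - 50)) = 8*((2*W)/12) = 8*((2*W)*(1/12)) = 8*(W/6) = 4*W/3)
1/(2115 + J(225, S(-4))) = 1/(2115 + (4/3)*225) = 1/(2115 + 300) = 1/2415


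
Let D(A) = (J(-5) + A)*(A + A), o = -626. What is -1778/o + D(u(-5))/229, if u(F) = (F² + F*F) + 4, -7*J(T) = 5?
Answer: 14033959/501739 ≈ 27.971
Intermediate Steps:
J(T) = -5/7 (J(T) = -⅐*5 = -5/7)
u(F) = 4 + 2*F² (u(F) = (F² + F²) + 4 = 2*F² + 4 = 4 + 2*F²)
D(A) = 2*A*(-5/7 + A) (D(A) = (-5/7 + A)*(A + A) = (-5/7 + A)*(2*A) = 2*A*(-5/7 + A))
-1778/o + D(u(-5))/229 = -1778/(-626) + (2*(4 + 2*(-5)²)*(-5 + 7*(4 + 2*(-5)²))/7)/229 = -1778*(-1/626) + (2*(4 + 2*25)*(-5 + 7*(4 + 2*25))/7)*(1/229) = 889/313 + (2*(4 + 50)*(-5 + 7*(4 + 50))/7)*(1/229) = 889/313 + ((2/7)*54*(-5 + 7*54))*(1/229) = 889/313 + ((2/7)*54*(-5 + 378))*(1/229) = 889/313 + ((2/7)*54*373)*(1/229) = 889/313 + (40284/7)*(1/229) = 889/313 + 40284/1603 = 14033959/501739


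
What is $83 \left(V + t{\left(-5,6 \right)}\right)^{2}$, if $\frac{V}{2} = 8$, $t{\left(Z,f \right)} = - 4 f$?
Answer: $5312$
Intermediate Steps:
$V = 16$ ($V = 2 \cdot 8 = 16$)
$83 \left(V + t{\left(-5,6 \right)}\right)^{2} = 83 \left(16 - 24\right)^{2} = 83 \left(-8\right)^{2} = 83 \cdot 64 = 5312$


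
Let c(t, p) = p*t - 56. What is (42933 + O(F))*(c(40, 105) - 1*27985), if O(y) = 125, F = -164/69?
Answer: -1026545778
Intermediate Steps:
c(t, p) = -56 + p*t
F = -164/69 (F = -164*1/69 = -164/69 ≈ -2.3768)
(42933 + O(F))*(c(40, 105) - 1*27985) = (42933 + 125)*((-56 + 105*40) - 1*27985) = 43058*((-56 + 4200) - 27985) = 43058*(4144 - 27985) = 43058*(-23841) = -1026545778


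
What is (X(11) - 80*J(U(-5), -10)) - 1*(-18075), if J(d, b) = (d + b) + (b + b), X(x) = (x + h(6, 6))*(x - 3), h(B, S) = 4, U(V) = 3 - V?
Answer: 19955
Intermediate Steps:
X(x) = (-3 + x)*(4 + x) (X(x) = (x + 4)*(x - 3) = (4 + x)*(-3 + x) = (-3 + x)*(4 + x))
J(d, b) = d + 3*b (J(d, b) = (b + d) + 2*b = d + 3*b)
(X(11) - 80*J(U(-5), -10)) - 1*(-18075) = ((-12 + 11 + 11**2) - 80*((3 - 1*(-5)) + 3*(-10))) - 1*(-18075) = ((-12 + 11 + 121) - 80*((3 + 5) - 30)) + 18075 = (120 - 80*(8 - 30)) + 18075 = (120 - 80*(-22)) + 18075 = (120 + 1760) + 18075 = 1880 + 18075 = 19955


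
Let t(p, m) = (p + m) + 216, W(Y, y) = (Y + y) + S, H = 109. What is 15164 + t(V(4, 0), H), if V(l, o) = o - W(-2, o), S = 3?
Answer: 15488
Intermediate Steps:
W(Y, y) = 3 + Y + y (W(Y, y) = (Y + y) + 3 = 3 + Y + y)
V(l, o) = -1 (V(l, o) = o - (3 - 2 + o) = o - (1 + o) = o + (-1 - o) = -1)
t(p, m) = 216 + m + p (t(p, m) = (m + p) + 216 = 216 + m + p)
15164 + t(V(4, 0), H) = 15164 + (216 + 109 - 1) = 15164 + 324 = 15488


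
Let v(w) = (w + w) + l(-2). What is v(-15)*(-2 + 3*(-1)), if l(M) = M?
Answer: 160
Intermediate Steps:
v(w) = -2 + 2*w (v(w) = (w + w) - 2 = 2*w - 2 = -2 + 2*w)
v(-15)*(-2 + 3*(-1)) = (-2 + 2*(-15))*(-2 + 3*(-1)) = (-2 - 30)*(-2 - 3) = -32*(-5) = 160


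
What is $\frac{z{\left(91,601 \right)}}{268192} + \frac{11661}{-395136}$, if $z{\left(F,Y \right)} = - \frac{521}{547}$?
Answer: $- \frac{17821734445}{603821414784} \approx -0.029515$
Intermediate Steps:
$z{\left(F,Y \right)} = - \frac{521}{547}$ ($z{\left(F,Y \right)} = \left(-521\right) \frac{1}{547} = - \frac{521}{547}$)
$\frac{z{\left(91,601 \right)}}{268192} + \frac{11661}{-395136} = - \frac{521}{547 \cdot 268192} + \frac{11661}{-395136} = \left(- \frac{521}{547}\right) \frac{1}{268192} + 11661 \left(- \frac{1}{395136}\right) = - \frac{521}{146701024} - \frac{3887}{131712} = - \frac{17821734445}{603821414784}$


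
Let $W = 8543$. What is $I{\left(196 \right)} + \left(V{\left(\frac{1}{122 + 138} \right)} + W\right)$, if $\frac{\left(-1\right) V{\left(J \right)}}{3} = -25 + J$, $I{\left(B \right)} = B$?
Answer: $\frac{2291637}{260} \approx 8814.0$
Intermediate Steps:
$V{\left(J \right)} = 75 - 3 J$ ($V{\left(J \right)} = - 3 \left(-25 + J\right) = 75 - 3 J$)
$I{\left(196 \right)} + \left(V{\left(\frac{1}{122 + 138} \right)} + W\right) = 196 + \left(\left(75 - \frac{3}{122 + 138}\right) + 8543\right) = 196 + \left(\left(75 - \frac{3}{260}\right) + 8543\right) = 196 + \left(\frac{19497}{260} + 8543\right) = 196 + \frac{2240677}{260} = \frac{2291637}{260}$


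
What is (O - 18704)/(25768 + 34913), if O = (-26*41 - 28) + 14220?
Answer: -5578/60681 ≈ -0.091923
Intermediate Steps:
O = 13126 (O = (-1066 - 28) + 14220 = -1094 + 14220 = 13126)
(O - 18704)/(25768 + 34913) = (13126 - 18704)/(25768 + 34913) = -5578/60681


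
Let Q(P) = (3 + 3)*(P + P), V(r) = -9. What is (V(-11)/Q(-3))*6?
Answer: 3/2 ≈ 1.5000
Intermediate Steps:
Q(P) = 12*P (Q(P) = 6*(2*P) = 12*P)
(V(-11)/Q(-3))*6 = -9/(12*(-3))*6 = -9/(-36)*6 = -9*(-1/36)*6 = (¼)*6 = 3/2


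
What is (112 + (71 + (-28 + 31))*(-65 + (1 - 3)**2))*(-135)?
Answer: 594270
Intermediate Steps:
(112 + (71 + (-28 + 31))*(-65 + (1 - 3)**2))*(-135) = (112 + (71 + 3)*(-65 + (-2)**2))*(-135) = (112 + 74*(-65 + 4))*(-135) = (112 + 74*(-61))*(-135) = (112 - 4514)*(-135) = -4402*(-135) = 594270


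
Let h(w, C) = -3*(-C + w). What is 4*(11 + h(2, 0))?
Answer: 20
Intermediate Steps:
h(w, C) = -3*w + 3*C (h(w, C) = -3*(w - C) = -3*w + 3*C)
4*(11 + h(2, 0)) = 4*(11 + (-3*2 + 3*0)) = 4*(11 + (-6 + 0)) = 4*(11 - 6) = 4*5 = 20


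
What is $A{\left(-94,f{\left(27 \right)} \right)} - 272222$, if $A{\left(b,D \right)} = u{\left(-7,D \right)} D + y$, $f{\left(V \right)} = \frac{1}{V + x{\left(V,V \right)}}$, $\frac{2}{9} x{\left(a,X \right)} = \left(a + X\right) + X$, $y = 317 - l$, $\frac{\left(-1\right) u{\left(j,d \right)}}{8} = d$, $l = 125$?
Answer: $- \frac{166778600702}{613089} \approx -2.7203 \cdot 10^{5}$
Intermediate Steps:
$u{\left(j,d \right)} = - 8 d$
$y = 192$ ($y = 317 - 125 = 192$)
$x{\left(a,X \right)} = 9 X + \frac{9 a}{2}$ ($x{\left(a,X \right)} = \frac{9 \left(\left(a + X\right) + X\right)}{2} = \frac{9 \left(\left(X + a\right) + X\right)}{2} = \frac{9 \left(a + 2 X\right)}{2} = 9 X + \frac{9 a}{2}$)
$f{\left(V \right)} = \frac{2}{29 V}$ ($f{\left(V \right)} = \frac{1}{V + \left(9 V + \frac{9 V}{2}\right)} = \frac{1}{V + \frac{27 V}{2}} = \frac{1}{\frac{29}{2} V} = \frac{2}{29 V}$)
$A{\left(b,D \right)} = 192 - 8 D^{2}$ ($A{\left(b,D \right)} = - 8 D D + 192 = - 8 D^{2} + 192 = 192 - 8 D^{2}$)
$A{\left(-94,f{\left(27 \right)} \right)} - 272222 = \left(192 - 8 \left(\frac{2}{29 \cdot 27}\right)^{2}\right) - 272222 = \left(192 - 8 \left(\frac{2}{29} \cdot \frac{1}{27}\right)^{2}\right) - 272222 = \left(192 - 8 \left(\frac{2}{783}\right)^{2}\right) - 272222 = \left(192 - \frac{32}{613089}\right) - 272222 = \frac{117713056}{613089} - 272222 = - \frac{166778600702}{613089}$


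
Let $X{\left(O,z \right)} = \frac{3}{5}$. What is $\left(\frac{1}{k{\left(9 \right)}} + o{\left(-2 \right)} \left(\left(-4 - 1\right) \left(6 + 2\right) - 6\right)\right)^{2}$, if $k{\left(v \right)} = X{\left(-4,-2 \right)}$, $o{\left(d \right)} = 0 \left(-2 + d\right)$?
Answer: $\frac{25}{9} \approx 2.7778$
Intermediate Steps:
$o{\left(d \right)} = 0$
$X{\left(O,z \right)} = \frac{3}{5}$ ($X{\left(O,z \right)} = 3 \cdot \frac{1}{5} = \frac{3}{5}$)
$k{\left(v \right)} = \frac{3}{5}$
$\left(\frac{1}{k{\left(9 \right)}} + o{\left(-2 \right)} \left(\left(-4 - 1\right) \left(6 + 2\right) - 6\right)\right)^{2} = \left(\frac{1}{\frac{3}{5}} + 0 \left(\left(-4 - 1\right) \left(6 + 2\right) - 6\right)\right)^{2} = \left(\frac{5}{3} + 0 \left(\left(-5\right) 8 - 6\right)\right)^{2} = \left(\frac{5}{3} + 0 \left(-40 - 6\right)\right)^{2} = \left(\frac{5}{3} + 0 \left(-46\right)\right)^{2} = \left(\frac{5}{3} + 0\right)^{2} = \left(\frac{5}{3}\right)^{2} = \frac{25}{9}$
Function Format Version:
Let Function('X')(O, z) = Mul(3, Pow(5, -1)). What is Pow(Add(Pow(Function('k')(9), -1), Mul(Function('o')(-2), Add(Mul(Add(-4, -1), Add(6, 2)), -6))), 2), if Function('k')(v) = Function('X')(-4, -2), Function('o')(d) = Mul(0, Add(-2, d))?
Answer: Rational(25, 9) ≈ 2.7778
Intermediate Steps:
Function('o')(d) = 0
Function('X')(O, z) = Rational(3, 5) (Function('X')(O, z) = Mul(3, Rational(1, 5)) = Rational(3, 5))
Function('k')(v) = Rational(3, 5)
Pow(Add(Pow(Function('k')(9), -1), Mul(Function('o')(-2), Add(Mul(Add(-4, -1), Add(6, 2)), -6))), 2) = Pow(Add(Pow(Rational(3, 5), -1), Mul(0, Add(Mul(Add(-4, -1), Add(6, 2)), -6))), 2) = Pow(Add(Rational(5, 3), Mul(0, Add(Mul(-5, 8), -6))), 2) = Pow(Add(Rational(5, 3), Mul(0, Add(-40, -6))), 2) = Pow(Add(Rational(5, 3), Mul(0, -46)), 2) = Pow(Add(Rational(5, 3), 0), 2) = Pow(Rational(5, 3), 2) = Rational(25, 9)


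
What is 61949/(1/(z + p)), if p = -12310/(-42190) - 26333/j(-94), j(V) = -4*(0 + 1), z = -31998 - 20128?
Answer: -47612423249225/16876 ≈ -2.8213e+9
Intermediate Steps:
z = -52126
j(V) = -4 (j(V) = -4*1 = -4)
p = 111103851/16876 (p = -12310/(-42190) - 26333/(-4) = -12310*(-1/42190) - 26333*(-¼) = 1231/4219 + 26333/4 = 111103851/16876 ≈ 6583.5)
61949/(1/(z + p)) = 61949/(1/(-52126 + 111103851/16876)) = 61949/(1/(-768574525/16876)) = 61949/(-16876/768574525) = 61949*(-768574525/16876) = -47612423249225/16876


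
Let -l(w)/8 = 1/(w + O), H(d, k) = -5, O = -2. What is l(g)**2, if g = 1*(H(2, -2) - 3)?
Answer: 16/25 ≈ 0.64000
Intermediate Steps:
g = -8 (g = 1*(-5 - 3) = 1*(-8) = -8)
l(w) = -8/(-2 + w) (l(w) = -8/(w - 2) = -8/(-2 + w))
l(g)**2 = (-8/(-2 - 8))**2 = (-8/(-10))**2 = (-8*(-1/10))**2 = (4/5)**2 = 16/25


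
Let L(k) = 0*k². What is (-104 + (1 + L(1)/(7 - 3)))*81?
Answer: -8343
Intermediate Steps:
L(k) = 0
(-104 + (1 + L(1)/(7 - 3)))*81 = (-104 + (1 + 0/(7 - 3)))*81 = (-104 + (1 + 0/4))*81 = (-104 + (1 + 0*(¼)))*81 = (-104 + (1 + 0))*81 = (-104 + 1)*81 = -103*81 = -8343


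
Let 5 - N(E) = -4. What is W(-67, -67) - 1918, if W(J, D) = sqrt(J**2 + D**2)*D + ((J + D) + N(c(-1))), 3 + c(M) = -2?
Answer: -2043 - 4489*sqrt(2) ≈ -8391.4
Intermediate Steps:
c(M) = -5 (c(M) = -3 - 2 = -5)
N(E) = 9 (N(E) = 5 - 1*(-4) = 5 + 4 = 9)
W(J, D) = 9 + D + J + D*sqrt(D**2 + J**2) (W(J, D) = sqrt(J**2 + D**2)*D + ((J + D) + 9) = sqrt(D**2 + J**2)*D + ((D + J) + 9) = D*sqrt(D**2 + J**2) + (9 + D + J) = 9 + D + J + D*sqrt(D**2 + J**2))
W(-67, -67) - 1918 = (9 - 67 - 67 - 67*sqrt((-67)**2 + (-67)**2)) - 1918 = (9 - 67 - 67 - 67*sqrt(4489 + 4489)) - 1918 = (9 - 67 - 67 - 4489*sqrt(2)) - 1918 = (-125 - 4489*sqrt(2)) - 1918 = -2043 - 4489*sqrt(2)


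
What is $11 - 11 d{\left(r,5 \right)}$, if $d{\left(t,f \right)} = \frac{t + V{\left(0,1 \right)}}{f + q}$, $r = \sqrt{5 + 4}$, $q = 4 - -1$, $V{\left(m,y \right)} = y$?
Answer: $\frac{33}{5} \approx 6.6$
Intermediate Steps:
$q = 5$ ($q = 4 + 1 = 5$)
$r = 3$ ($r = \sqrt{9} = 3$)
$d{\left(t,f \right)} = \frac{1 + t}{5 + f}$ ($d{\left(t,f \right)} = \frac{t + 1}{f + 5} = \frac{1 + t}{5 + f}$)
$11 - 11 d{\left(r,5 \right)} = 11 - 11 \frac{1 + 3}{5 + 5} = 11 - 11 \cdot \frac{1}{10} \cdot 4 = 11 - \frac{22}{5} = \frac{33}{5}$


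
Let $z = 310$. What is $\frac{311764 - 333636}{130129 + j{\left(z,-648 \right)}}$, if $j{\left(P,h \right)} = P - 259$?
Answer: $- \frac{5468}{32545} \approx -0.16801$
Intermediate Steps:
$j{\left(P,h \right)} = -259 + P$ ($j{\left(P,h \right)} = P - 259 = -259 + P$)
$\frac{311764 - 333636}{130129 + j{\left(z,-648 \right)}} = \frac{311764 - 333636}{130129 + \left(-259 + 310\right)} = - \frac{21872}{130129 + 51} = - \frac{21872}{130180} = \left(-21872\right) \frac{1}{130180} = - \frac{5468}{32545}$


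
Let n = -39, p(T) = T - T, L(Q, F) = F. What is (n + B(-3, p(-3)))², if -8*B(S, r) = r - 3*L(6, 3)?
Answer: 91809/64 ≈ 1434.5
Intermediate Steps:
p(T) = 0
B(S, r) = 9/8 - r/8 (B(S, r) = -(r - 3*3)/8 = -(r - 9)/8 = -(-9 + r)/8 = 9/8 - r/8)
(n + B(-3, p(-3)))² = (-39 + (9/8 - ⅛*0))² = (-39 + (9/8 + 0))² = (-39 + 9/8)² = (-303/8)² = 91809/64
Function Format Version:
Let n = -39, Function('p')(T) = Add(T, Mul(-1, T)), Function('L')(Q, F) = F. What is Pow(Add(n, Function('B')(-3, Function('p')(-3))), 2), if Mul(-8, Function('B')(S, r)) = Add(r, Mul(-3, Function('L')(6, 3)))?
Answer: Rational(91809, 64) ≈ 1434.5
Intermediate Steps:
Function('p')(T) = 0
Function('B')(S, r) = Add(Rational(9, 8), Mul(Rational(-1, 8), r)) (Function('B')(S, r) = Mul(Rational(-1, 8), Add(r, Mul(-3, 3))) = Mul(Rational(-1, 8), Add(r, -9)) = Mul(Rational(-1, 8), Add(-9, r)) = Add(Rational(9, 8), Mul(Rational(-1, 8), r)))
Pow(Add(n, Function('B')(-3, Function('p')(-3))), 2) = Pow(Add(-39, Add(Rational(9, 8), Mul(Rational(-1, 8), 0))), 2) = Pow(Add(-39, Add(Rational(9, 8), 0)), 2) = Pow(Add(-39, Rational(9, 8)), 2) = Pow(Rational(-303, 8), 2) = Rational(91809, 64)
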